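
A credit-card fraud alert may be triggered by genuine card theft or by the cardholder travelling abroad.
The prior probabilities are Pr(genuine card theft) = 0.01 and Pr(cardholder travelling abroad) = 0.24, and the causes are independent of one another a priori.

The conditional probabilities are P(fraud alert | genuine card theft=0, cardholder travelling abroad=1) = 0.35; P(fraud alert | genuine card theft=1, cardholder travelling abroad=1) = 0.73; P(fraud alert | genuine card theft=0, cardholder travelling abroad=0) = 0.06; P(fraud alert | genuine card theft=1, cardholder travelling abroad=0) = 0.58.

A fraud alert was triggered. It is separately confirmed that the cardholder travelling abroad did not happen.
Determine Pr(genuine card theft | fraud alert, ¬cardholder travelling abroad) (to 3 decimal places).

For the numerator, keep only genuine card theft=true terms: 0.58·0.01 = 0.005800
The normalizing constant is 0.06·0.99 + 0.58·0.01 = 0.065200
P(genuine card theft | fraud alert, ¬cardholder travelling abroad) = 0.005800/0.065200 ≈ 0.089

Pr(genuine card theft | fraud alert, ¬cardholder travelling abroad) ≈ 0.089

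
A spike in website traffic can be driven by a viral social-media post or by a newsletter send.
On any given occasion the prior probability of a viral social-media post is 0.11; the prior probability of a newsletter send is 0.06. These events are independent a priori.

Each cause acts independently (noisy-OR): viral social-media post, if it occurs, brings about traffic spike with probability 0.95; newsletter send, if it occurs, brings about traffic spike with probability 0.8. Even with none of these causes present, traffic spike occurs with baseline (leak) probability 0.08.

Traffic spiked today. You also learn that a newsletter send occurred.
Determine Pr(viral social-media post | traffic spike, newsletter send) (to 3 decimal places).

Under noisy-OR, P(traffic spike | causes) = 1 − (1−0.08)·∏(1−qᵢ) over the active causes.
Weight on viral social-media post=true, given the evidence: 0.9908×0.11 = 0.108988
The normalizing constant is 0.816×0.89 + 0.9908×0.11 = 0.835228
P(viral social-media post | traffic spike, newsletter send) = 0.108988/0.835228 ≈ 0.130

Pr(viral social-media post | traffic spike, newsletter send) ≈ 0.130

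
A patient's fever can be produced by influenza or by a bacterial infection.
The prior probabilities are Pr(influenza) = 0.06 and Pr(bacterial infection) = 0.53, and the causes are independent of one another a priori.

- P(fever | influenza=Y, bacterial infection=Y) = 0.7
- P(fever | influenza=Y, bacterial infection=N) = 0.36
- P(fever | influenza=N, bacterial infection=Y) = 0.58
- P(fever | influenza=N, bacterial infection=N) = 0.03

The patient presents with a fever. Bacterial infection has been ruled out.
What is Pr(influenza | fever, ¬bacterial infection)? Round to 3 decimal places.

Sum P(fever|·) weighted by the priors over both values of influenza:
  P(fever | ¬bacterial infection) = 0.03·0.94 + 0.36·0.06
        = 0.028200 + 0.021600 = 0.049800
Keeping only the influenza-present terms gives 0.021600, so
  P(influenza | fever, ¬bacterial infection) = 0.021600 / 0.049800 ≈ 0.434

Pr(influenza | fever, ¬bacterial infection) ≈ 0.434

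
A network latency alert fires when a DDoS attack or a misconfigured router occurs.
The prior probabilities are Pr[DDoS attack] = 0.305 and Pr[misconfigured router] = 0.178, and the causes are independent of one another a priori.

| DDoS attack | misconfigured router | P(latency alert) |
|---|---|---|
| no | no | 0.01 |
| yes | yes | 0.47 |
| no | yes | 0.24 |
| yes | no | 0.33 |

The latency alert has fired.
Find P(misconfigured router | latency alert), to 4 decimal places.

P(misconfigured router | latency alert) ≈ 0.3843

Sum P(latency alert|·) weighted by the priors over the 4 (DDoS attack, misconfigured router) configurations:
  P(latency alert) = 0.01*0.695*0.822 + 0.24*0.695*0.178 + 0.33*0.305*0.822 + 0.47*0.305*0.178
        = 0.005713 + 0.029690 + 0.082734 + 0.025516 = 0.143653
Keeping only the misconfigured router-present terms gives 0.055206, so
  P(misconfigured router | latency alert) = 0.055206 / 0.143653 ≈ 0.3843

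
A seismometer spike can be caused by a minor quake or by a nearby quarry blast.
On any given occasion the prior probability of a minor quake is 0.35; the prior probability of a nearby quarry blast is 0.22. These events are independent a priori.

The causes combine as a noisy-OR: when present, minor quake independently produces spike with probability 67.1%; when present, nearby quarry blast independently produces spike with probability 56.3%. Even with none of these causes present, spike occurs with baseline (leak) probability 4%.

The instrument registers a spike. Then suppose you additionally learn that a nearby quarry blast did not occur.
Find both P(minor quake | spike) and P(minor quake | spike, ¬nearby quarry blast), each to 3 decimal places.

Under noisy-OR, P(spike | causes) = 1 − (1−0.04)·∏(1−qᵢ) over the active causes.
P(spike) = 0.04*0.65*0.78 + 0.58048*0.65*0.22 + 0.68416*0.35*0.78 + 0.861978*0.35*0.22 = 0.020280 + 0.083009 + 0.186776 + 0.066372 = 0.356437
Of this, 0.253148 comes from 0.186776 + 0.066372 (the minor quake=true cases).
So P(minor quake | spike) = 0.253148/0.356437 ≈ 0.710.

Now also conditioning on nearby quarry blast≠true:
P(spike | ¬nearby quarry blast) = 0.04·0.65 + 0.68416·0.35 = 0.026000 + 0.239456 = 0.265456
Restricting to configurations with minor quake present: 0.68416·0.35 = 0.239456.
Hence the posterior is 0.239456/0.265456 ≈ 0.902.
Ruling out nearby quarry blast raises the posterior on minor quake — the flip side of explaining away.

P(minor quake | spike) ≈ 0.710; P(minor quake | spike, ¬nearby quarry blast) ≈ 0.902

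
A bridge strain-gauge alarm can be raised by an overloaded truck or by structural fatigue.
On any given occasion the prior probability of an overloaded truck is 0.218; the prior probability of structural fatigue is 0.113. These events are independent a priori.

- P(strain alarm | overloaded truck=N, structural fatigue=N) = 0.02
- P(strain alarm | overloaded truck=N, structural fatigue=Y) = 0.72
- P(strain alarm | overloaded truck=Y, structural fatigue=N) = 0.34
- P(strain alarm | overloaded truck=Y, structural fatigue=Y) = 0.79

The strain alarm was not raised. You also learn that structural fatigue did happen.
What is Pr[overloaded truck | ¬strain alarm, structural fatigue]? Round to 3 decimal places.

Pr[overloaded truck | ¬strain alarm, structural fatigue] ≈ 0.173

Weight on overloaded truck=true, given the evidence: 0.21*0.218 = 0.045780
Denominator P(¬strain alarm | structural fatigue): 0.28*0.782 + 0.21*0.218 = 0.264740
P(overloaded truck | ¬strain alarm, structural fatigue) = 0.045780/0.264740 ≈ 0.173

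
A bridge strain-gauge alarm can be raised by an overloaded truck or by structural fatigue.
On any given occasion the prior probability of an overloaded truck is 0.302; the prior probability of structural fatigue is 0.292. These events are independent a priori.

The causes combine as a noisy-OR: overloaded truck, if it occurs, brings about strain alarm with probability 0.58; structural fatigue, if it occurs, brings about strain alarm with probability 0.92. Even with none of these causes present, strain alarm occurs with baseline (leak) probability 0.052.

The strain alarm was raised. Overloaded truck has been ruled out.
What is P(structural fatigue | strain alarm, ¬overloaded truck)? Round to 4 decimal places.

Under noisy-OR, P(strain alarm | causes) = 1 − (1−0.052)·∏(1−qᵢ) over the active causes.
Weight on structural fatigue=true, given the evidence: 0.92416×0.292 = 0.269855
The normalizing constant is 0.052×0.708 + 0.92416×0.292 = 0.306671
P(structural fatigue | strain alarm, ¬overloaded truck) = 0.269855/0.306671 ≈ 0.8799

P(structural fatigue | strain alarm, ¬overloaded truck) ≈ 0.8799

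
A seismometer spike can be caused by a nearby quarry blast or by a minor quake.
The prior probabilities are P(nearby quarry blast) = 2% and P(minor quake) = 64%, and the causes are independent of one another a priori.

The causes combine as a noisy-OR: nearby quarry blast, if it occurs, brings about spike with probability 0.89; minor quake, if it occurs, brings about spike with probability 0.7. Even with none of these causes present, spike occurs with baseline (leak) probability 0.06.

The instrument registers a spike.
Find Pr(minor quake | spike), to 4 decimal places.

Pr(minor quake | spike) ≈ 0.9437

Under noisy-OR, P(spike | causes) = 1 − (1−0.06)·∏(1−qᵢ) over the active causes.
Enumerate the 4 (nearby quarry blast, minor quake) configurations and weight by the priors:
  P(spike) = 0.06*0.98*0.36 + 0.718*0.98*0.64 + 0.8966*0.02*0.36 + 0.96898*0.02*0.64
        = 0.021168 + 0.450330 + 0.006456 + 0.012403 = 0.490357
Keeping only the minor quake-present terms gives 0.462733, so
  P(minor quake | spike) = 0.462733 / 0.490357 ≈ 0.9437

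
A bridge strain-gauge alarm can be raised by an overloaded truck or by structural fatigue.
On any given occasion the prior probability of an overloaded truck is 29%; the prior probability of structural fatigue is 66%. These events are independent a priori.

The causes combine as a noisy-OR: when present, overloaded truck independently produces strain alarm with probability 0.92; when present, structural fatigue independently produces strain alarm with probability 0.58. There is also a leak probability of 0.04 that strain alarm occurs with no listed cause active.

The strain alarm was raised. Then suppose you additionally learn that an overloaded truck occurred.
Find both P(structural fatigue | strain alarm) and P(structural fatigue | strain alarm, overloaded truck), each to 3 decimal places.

Under noisy-OR, P(strain alarm | causes) = 1 − (1−0.04)·∏(1−qᵢ) over the active causes.
Sum P(strain alarm|·) weighted by the priors over the 4 (overloaded truck, structural fatigue) configurations:
  P(strain alarm) = 0.04*0.71*0.34 + 0.5968*0.71*0.66 + 0.9232*0.29*0.34 + 0.967744*0.29*0.66
        = 0.009656 + 0.279660 + 0.091028 + 0.185226 = 0.565570
Keeping only the structural fatigue-present terms gives 0.464886, so
  P(structural fatigue | strain alarm) = 0.464886 / 0.565570 ≈ 0.822

Now condition on the additional information:
Numerator (weight on configurations with structural fatigue): 0.967744*0.66 = 0.638711
The normalizing constant is 0.9232*0.34 + 0.967744*0.66 = 0.952599
P(structural fatigue | strain alarm, overloaded truck) = 0.638711/0.952599 ≈ 0.670
Conditioning on overloaded truck lowers the posterior on structural fatigue: the classic explaining-away effect in a common-effect structure.

P(structural fatigue | strain alarm) ≈ 0.822; P(structural fatigue | strain alarm, overloaded truck) ≈ 0.670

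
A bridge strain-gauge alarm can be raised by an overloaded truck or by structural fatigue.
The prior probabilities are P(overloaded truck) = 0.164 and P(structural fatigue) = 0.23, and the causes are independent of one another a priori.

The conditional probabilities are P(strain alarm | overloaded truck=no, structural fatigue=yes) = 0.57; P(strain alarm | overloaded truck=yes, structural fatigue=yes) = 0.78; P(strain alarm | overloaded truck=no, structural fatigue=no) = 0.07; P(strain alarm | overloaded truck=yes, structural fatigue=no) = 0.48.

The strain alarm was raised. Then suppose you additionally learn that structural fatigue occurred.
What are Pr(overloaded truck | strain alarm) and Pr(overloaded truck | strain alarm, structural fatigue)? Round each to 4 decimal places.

Pr(overloaded truck | strain alarm) ≈ 0.3680; Pr(overloaded truck | strain alarm, structural fatigue) ≈ 0.2116

P(strain alarm) = 0.07*0.836*0.77 + 0.57*0.836*0.23 + 0.48*0.164*0.77 + 0.78*0.164*0.23 = 0.045060 + 0.109600 + 0.060614 + 0.029422 = 0.244696
The overloaded truck-present share is 0.060614 + 0.029422 = 0.090036.
P(overloaded truck | strain alarm) = 0.090036 / 0.244696 ≈ 0.3680

Now also conditioning on structural fatigue=true:
Enumerate both values of overloaded truck and weight by the priors:
  P(strain alarm | structural fatigue) = 0.57·0.836 + 0.78·0.164
        = 0.476520 + 0.127920 = 0.604440
The terms with overloaded truck present sum to 0.127920, so
  P(overloaded truck | strain alarm, structural fatigue) = 0.127920 / 0.604440 ≈ 0.2116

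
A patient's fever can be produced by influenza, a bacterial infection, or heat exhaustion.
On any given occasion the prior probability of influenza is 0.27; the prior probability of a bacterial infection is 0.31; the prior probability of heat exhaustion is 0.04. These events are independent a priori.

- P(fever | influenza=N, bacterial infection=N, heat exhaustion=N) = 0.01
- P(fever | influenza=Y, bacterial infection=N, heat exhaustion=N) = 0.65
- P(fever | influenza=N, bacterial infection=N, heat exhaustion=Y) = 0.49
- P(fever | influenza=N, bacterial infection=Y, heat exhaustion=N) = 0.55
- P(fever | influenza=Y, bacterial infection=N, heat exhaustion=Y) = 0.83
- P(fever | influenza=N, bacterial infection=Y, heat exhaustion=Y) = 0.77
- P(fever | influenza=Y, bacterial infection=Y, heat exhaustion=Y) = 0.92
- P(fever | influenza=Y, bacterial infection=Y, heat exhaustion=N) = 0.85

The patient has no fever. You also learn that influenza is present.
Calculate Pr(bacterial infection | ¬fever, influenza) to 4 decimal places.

Pr(bacterial infection | ¬fever, influenza) ≈ 0.1617

Sum P(¬fever|·) weighted by the priors over the 4 (bacterial infection, heat exhaustion) configurations:
  P(¬fever | influenza) = 0.35*0.69*0.96 + 0.17*0.69*0.04 + 0.15*0.31*0.96 + 0.08*0.31*0.04
        = 0.231840 + 0.004692 + 0.044640 + 0.000992 = 0.282164
Keeping only the bacterial infection-present terms gives 0.045632, so
  P(bacterial infection | ¬fever, influenza) = 0.045632 / 0.282164 ≈ 0.1617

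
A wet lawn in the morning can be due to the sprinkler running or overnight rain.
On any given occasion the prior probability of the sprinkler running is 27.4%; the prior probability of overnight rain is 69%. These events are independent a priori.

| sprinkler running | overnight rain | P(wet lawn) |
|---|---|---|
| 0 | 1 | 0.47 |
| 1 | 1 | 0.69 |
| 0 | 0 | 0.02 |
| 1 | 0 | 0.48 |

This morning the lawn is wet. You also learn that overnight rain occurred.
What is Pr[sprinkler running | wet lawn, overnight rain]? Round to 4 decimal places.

By total probability over both values of sprinkler running:
  P(wet lawn | overnight rain) = 0.47·0.726 + 0.69·0.274
        = 0.341220 + 0.189060 = 0.530280
Configurations with sprinkler running contribute 0.189060, so
  P(sprinkler running | wet lawn, overnight rain) = 0.189060 / 0.530280 ≈ 0.3565

Pr[sprinkler running | wet lawn, overnight rain] ≈ 0.3565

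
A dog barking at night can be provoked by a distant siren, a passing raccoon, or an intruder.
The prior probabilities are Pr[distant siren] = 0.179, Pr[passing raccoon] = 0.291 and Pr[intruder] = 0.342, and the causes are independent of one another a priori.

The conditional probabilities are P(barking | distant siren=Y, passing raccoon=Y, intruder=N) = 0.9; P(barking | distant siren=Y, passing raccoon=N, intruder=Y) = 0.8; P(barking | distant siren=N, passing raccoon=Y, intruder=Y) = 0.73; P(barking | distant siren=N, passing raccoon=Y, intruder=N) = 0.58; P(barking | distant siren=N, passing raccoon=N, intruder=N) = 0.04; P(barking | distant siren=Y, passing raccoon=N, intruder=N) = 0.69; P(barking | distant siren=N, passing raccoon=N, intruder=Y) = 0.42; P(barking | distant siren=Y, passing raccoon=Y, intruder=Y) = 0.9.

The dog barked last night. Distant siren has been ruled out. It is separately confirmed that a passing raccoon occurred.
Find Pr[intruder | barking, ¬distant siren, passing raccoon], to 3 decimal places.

Pr[intruder | barking, ¬distant siren, passing raccoon] ≈ 0.395

For the numerator, keep only intruder=true terms: 0.73*0.342 = 0.249660
Denominator P(barking | ¬distant siren, passing raccoon): 0.58*0.658 + 0.73*0.342 = 0.631300
P(intruder | barking, ¬distant siren, passing raccoon) = 0.249660/0.631300 ≈ 0.395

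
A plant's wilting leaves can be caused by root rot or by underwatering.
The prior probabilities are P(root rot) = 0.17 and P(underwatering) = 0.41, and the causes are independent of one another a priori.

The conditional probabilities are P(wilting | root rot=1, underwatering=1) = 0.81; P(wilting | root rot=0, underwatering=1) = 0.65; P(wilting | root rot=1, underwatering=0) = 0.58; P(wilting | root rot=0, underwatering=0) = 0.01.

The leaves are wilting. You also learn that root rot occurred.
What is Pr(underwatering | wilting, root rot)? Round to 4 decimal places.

Pr(underwatering | wilting, root rot) ≈ 0.4925

P(wilting | root rot) = 0.58×0.59 + 0.81×0.41 = 0.342200 + 0.332100 = 0.674300
Restricting to configurations with underwatering present: 0.81×0.41 = 0.332100.
P(underwatering | wilting, root rot) = 0.332100 / 0.674300 ≈ 0.4925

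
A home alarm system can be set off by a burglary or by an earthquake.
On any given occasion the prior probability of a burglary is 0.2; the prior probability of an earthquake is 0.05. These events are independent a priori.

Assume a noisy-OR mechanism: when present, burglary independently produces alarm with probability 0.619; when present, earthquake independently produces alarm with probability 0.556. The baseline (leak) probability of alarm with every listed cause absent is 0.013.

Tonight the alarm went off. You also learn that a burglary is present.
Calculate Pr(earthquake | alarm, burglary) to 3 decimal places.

Under noisy-OR, P(alarm | causes) = 1 − (1−0.013)·∏(1−qᵢ) over the active causes.
Enumerate both values of earthquake and weight by the priors:
  P(alarm | burglary) = 0.623953×0.95 + 0.833035×0.05
        = 0.592755 + 0.041652 = 0.634407
The terms with earthquake present sum to 0.041652, so
  P(earthquake | alarm, burglary) = 0.041652 / 0.634407 ≈ 0.066

Pr(earthquake | alarm, burglary) ≈ 0.066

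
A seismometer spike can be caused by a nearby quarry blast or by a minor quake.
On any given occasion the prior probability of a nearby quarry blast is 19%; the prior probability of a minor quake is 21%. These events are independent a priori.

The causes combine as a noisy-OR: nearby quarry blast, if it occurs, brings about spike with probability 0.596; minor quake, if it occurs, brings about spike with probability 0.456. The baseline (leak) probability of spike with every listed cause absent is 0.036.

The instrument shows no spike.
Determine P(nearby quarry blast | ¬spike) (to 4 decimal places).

Under noisy-OR, P(spike | causes) = 1 − (1−0.036)·∏(1−qᵢ) over the active causes.
P(¬spike) = 0.964·0.81·0.79 + 0.524416·0.81·0.21 + 0.389456·0.19·0.79 + 0.211864·0.19·0.21 = 0.616864 + 0.089203 + 0.058457 + 0.008453 = 0.772977
Of this, 0.066910 comes from 0.058457 + 0.008453 (the nearby quarry blast=true cases).
So P(nearby quarry blast | ¬spike) = 0.066910/0.772977 ≈ 0.0866.

P(nearby quarry blast | ¬spike) ≈ 0.0866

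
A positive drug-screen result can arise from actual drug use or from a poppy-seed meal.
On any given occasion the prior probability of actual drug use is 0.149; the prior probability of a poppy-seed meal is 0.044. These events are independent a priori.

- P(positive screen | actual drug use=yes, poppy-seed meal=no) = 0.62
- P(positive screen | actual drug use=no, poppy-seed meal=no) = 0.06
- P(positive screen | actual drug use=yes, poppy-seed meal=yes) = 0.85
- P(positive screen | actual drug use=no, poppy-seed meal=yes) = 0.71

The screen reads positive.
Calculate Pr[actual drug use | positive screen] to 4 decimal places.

Numerator (weight on configurations with actual drug use): 0.088315 + 0.005573 = 0.093888
Normalizer over all consistent configurations: 0.06×0.851×0.956 + 0.71×0.851×0.044 + 0.62×0.149×0.956 + 0.85×0.149×0.044 = 0.169286
P(actual drug use | positive screen) = 0.093888/0.169286 ≈ 0.5546

Pr[actual drug use | positive screen] ≈ 0.5546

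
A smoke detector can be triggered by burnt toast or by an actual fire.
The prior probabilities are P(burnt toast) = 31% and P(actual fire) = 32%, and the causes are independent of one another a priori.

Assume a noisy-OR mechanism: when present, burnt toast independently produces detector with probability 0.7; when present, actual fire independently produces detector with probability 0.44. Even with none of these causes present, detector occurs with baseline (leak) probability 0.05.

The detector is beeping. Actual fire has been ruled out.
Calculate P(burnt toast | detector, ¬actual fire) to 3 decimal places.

Under noisy-OR, P(detector | causes) = 1 − (1−0.05)·∏(1−qᵢ) over the active causes.
P(detector | ¬actual fire) = 0.05*0.69 + 0.715*0.31 = 0.034500 + 0.221650 = 0.256150
Of this, 0.221650 comes from 0.715*0.31 (the burnt toast=true cases).
Hence the posterior is 0.221650/0.256150 ≈ 0.865.

P(burnt toast | detector, ¬actual fire) ≈ 0.865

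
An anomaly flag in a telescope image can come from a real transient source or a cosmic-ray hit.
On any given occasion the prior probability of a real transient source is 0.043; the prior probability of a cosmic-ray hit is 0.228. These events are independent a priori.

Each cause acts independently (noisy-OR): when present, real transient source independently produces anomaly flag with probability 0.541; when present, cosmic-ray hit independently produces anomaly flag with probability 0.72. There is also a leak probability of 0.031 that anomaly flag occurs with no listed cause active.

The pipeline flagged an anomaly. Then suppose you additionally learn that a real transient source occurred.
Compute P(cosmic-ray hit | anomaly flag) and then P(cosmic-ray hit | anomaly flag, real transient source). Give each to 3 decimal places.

P(cosmic-ray hit | anomaly flag) ≈ 0.802; P(cosmic-ray hit | anomaly flag, real transient source) ≈ 0.318

Under noisy-OR, P(anomaly flag | causes) = 1 − (1−0.031)·∏(1−qᵢ) over the active causes.
P(anomaly flag) = 0.031×0.957×0.772 + 0.72868×0.957×0.228 + 0.555229×0.043×0.772 + 0.875464×0.043×0.228 = 0.022903 + 0.158995 + 0.018431 + 0.008583 = 0.208912
Restricting to configurations with cosmic-ray hit present: 0.158995 + 0.008583 = 0.167578.
P(cosmic-ray hit | anomaly flag) = 0.167578 / 0.208912 ≈ 0.802

With the extra evidence:
Sum P(anomaly flag|·) weighted by the priors over both values of cosmic-ray hit:
  P(anomaly flag | real transient source) = 0.555229*0.772 + 0.875464*0.228
        = 0.428637 + 0.199606 = 0.628243
Configurations with cosmic-ray hit contribute 0.199606, so
  P(cosmic-ray hit | anomaly flag, real transient source) = 0.199606 / 0.628243 ≈ 0.318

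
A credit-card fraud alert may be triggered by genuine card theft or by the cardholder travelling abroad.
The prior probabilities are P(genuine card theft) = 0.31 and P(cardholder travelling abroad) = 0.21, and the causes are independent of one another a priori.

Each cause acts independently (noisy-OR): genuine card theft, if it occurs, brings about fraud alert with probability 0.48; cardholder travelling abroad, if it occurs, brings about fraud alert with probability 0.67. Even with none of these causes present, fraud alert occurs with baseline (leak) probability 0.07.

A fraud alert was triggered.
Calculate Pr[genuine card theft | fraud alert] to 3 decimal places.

Pr[genuine card theft | fraud alert] ≈ 0.567

Under noisy-OR, P(fraud alert | causes) = 1 − (1−0.07)·∏(1−qᵢ) over the active causes.
P(fraud alert) = 0.07·0.69·0.79 + 0.6931·0.69·0.21 + 0.5164·0.31·0.79 + 0.840412·0.31·0.21 = 0.038157 + 0.100430 + 0.126466 + 0.054711 = 0.319764
The genuine card theft-present share is 0.126466 + 0.054711 = 0.181177.
So P(genuine card theft | fraud alert) = 0.181177/0.319764 ≈ 0.567.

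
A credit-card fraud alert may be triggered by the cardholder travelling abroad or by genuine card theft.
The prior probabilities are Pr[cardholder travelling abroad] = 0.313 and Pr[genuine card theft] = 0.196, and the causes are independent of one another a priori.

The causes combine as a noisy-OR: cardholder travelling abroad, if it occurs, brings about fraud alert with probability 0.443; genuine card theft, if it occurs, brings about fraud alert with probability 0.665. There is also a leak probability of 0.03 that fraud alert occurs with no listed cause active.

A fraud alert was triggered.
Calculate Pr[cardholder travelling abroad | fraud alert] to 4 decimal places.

Under noisy-OR, P(fraud alert | causes) = 1 − (1−0.03)·∏(1−qᵢ) over the active causes.
Sum P(fraud alert|·) weighted by the priors over the 4 (cardholder travelling abroad, genuine card theft) configurations:
  P(fraud alert) = 0.03×0.687×0.804 + 0.67505×0.687×0.196 + 0.45971×0.313×0.804 + 0.819003×0.313×0.196
        = 0.016570 + 0.090897 + 0.115687 + 0.050244 = 0.273398
Keeping only the cardholder travelling abroad-present terms gives 0.165931, so
  P(cardholder travelling abroad | fraud alert) = 0.165931 / 0.273398 ≈ 0.6069

Pr[cardholder travelling abroad | fraud alert] ≈ 0.6069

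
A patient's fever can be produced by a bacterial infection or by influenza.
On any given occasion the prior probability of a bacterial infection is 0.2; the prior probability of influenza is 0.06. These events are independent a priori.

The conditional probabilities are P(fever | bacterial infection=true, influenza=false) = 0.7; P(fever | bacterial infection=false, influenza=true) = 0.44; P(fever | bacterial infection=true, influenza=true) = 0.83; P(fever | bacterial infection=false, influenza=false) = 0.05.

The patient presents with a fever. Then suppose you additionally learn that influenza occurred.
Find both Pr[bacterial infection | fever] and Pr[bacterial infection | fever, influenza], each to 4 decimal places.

Pr[bacterial infection | fever] ≈ 0.7068; Pr[bacterial infection | fever, influenza] ≈ 0.3205

By total probability over the 4 (bacterial infection, influenza) configurations:
  P(fever) = 0.05×0.8×0.94 + 0.44×0.8×0.06 + 0.7×0.2×0.94 + 0.83×0.2×0.06
        = 0.037600 + 0.021120 + 0.131600 + 0.009960 = 0.200280
Keeping only the bacterial infection-present terms gives 0.141560, so
  P(bacterial infection | fever) = 0.141560 / 0.200280 ≈ 0.7068

Now condition on the additional information:
For the numerator, keep only bacterial infection=true terms: 0.83*0.2 = 0.166000
Denominator P(fever | influenza): 0.44*0.8 + 0.83*0.2 = 0.518000
P(bacterial infection | fever, influenza) = 0.166000/0.518000 ≈ 0.3205
The drop from 0.7068 to 0.3205 is the explaining-away (discounting) effect.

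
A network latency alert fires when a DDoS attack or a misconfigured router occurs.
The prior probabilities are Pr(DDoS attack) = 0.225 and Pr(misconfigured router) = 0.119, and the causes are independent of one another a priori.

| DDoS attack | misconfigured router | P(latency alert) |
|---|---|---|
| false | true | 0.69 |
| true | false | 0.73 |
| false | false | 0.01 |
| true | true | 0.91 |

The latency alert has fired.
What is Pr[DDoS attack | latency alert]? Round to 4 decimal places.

Pr[DDoS attack | latency alert] ≈ 0.7058

P(latency alert) = 0.01×0.775×0.881 + 0.69×0.775×0.119 + 0.73×0.225×0.881 + 0.91×0.225×0.119 = 0.006828 + 0.063635 + 0.144704 + 0.024365 = 0.239532
Restricting to configurations with DDoS attack present: 0.144704 + 0.024365 = 0.169069.
So P(DDoS attack | latency alert) = 0.169069/0.239532 ≈ 0.7058.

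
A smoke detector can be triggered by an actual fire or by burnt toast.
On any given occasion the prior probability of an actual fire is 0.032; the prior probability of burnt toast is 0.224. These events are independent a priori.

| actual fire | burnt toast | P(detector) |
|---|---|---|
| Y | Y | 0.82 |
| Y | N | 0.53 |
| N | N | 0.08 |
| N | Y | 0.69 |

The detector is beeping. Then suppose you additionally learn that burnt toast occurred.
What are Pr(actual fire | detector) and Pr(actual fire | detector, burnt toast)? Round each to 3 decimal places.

Numerator (weight on configurations with actual fire): 0.013161 + 0.005878 = 0.019039
Normalizer over all consistent configurations: 0.08·0.968·0.776 + 0.69·0.968·0.224 + 0.53·0.032·0.776 + 0.82·0.032·0.224 = 0.228746
Posterior = 0.019039 / 0.228746 ≈ 0.083

Now condition on the additional information:
Weight on actual fire=true, given the evidence: 0.82×0.032 = 0.026240
The normalizing constant is 0.69×0.968 + 0.82×0.032 = 0.694160
P(actual fire | detector, burnt toast) = 0.026240/0.694160 ≈ 0.038

Pr(actual fire | detector) ≈ 0.083; Pr(actual fire | detector, burnt toast) ≈ 0.038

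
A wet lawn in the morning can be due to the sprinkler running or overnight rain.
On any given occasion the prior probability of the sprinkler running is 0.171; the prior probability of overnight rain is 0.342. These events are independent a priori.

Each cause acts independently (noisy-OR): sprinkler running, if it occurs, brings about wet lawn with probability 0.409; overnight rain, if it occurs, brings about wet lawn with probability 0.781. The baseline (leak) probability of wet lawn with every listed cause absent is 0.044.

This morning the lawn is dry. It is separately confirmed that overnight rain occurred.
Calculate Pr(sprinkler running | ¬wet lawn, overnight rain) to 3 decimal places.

Pr(sprinkler running | ¬wet lawn, overnight rain) ≈ 0.109

Under noisy-OR, P(wet lawn | causes) = 1 − (1−0.044)·∏(1−qᵢ) over the active causes.
For the numerator, keep only sprinkler running=true terms: 0.123734·0.171 = 0.021159
Denominator P(¬wet lawn | overnight rain): 0.209364·0.829 + 0.123734·0.171 = 0.194722
P(sprinkler running | ¬wet lawn, overnight rain) = 0.021159/0.194722 ≈ 0.109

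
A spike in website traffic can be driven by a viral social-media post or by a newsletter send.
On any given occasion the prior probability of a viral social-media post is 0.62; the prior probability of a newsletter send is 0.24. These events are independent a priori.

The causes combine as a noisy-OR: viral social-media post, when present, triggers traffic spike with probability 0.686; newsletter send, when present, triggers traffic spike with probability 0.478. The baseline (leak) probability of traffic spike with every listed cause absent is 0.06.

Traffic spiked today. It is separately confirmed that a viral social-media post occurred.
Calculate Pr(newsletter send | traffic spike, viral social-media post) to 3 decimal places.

Under noisy-OR, P(traffic spike | causes) = 1 − (1−0.06)·∏(1−qᵢ) over the active causes.
By total probability over both values of newsletter send:
  P(traffic spike | viral social-media post) = 0.70484×0.76 + 0.845926×0.24
        = 0.535678 + 0.203022 = 0.738700
Configurations with newsletter send contribute 0.203022, so
  P(newsletter send | traffic spike, viral social-media post) = 0.203022 / 0.738700 ≈ 0.275

Pr(newsletter send | traffic spike, viral social-media post) ≈ 0.275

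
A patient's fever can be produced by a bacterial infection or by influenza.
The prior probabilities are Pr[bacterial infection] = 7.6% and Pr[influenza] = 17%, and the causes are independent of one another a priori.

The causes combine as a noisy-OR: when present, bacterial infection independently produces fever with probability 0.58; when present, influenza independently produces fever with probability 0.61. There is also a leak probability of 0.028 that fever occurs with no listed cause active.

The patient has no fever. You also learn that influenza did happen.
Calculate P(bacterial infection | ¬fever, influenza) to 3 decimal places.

P(bacterial infection | ¬fever, influenza) ≈ 0.033

Under noisy-OR, P(fever | causes) = 1 − (1−0.028)·∏(1−qᵢ) over the active causes.
Sum P(¬fever|·) weighted by the priors over both values of bacterial infection:
  P(¬fever | influenza) = 0.37908*0.924 + 0.159214*0.076
        = 0.350270 + 0.012100 = 0.362370
Keeping only the bacterial infection-present terms gives 0.012100, so
  P(bacterial infection | ¬fever, influenza) = 0.012100 / 0.362370 ≈ 0.033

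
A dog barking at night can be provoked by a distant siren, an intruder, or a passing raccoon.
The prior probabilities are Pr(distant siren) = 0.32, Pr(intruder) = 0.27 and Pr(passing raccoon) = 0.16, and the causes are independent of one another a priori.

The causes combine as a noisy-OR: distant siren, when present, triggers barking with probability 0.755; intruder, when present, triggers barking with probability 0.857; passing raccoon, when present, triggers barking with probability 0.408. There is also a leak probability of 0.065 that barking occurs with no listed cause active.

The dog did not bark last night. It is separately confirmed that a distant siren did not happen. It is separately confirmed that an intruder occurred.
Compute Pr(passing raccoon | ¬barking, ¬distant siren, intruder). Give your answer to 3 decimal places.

Under noisy-OR, P(barking | causes) = 1 − (1−0.065)·∏(1−qᵢ) over the active causes.
By total probability over both values of passing raccoon:
  P(¬barking | ¬distant siren, intruder) = 0.133705×0.84 + 0.079153×0.16
        = 0.112312 + 0.012664 = 0.124976
Keeping only the passing raccoon-present terms gives 0.012664, so
  P(passing raccoon | ¬barking, ¬distant siren, intruder) = 0.012664 / 0.124976 ≈ 0.101

Pr(passing raccoon | ¬barking, ¬distant siren, intruder) ≈ 0.101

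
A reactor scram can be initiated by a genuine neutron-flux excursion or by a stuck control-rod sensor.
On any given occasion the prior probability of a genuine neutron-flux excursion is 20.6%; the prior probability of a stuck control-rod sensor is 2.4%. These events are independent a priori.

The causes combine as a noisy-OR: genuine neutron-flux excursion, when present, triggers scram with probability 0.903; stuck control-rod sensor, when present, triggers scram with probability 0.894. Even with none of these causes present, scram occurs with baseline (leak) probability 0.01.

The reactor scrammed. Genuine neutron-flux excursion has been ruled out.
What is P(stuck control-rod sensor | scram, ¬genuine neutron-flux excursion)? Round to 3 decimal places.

P(stuck control-rod sensor | scram, ¬genuine neutron-flux excursion) ≈ 0.688

Under noisy-OR, P(scram | causes) = 1 − (1−0.01)·∏(1−qᵢ) over the active causes.
By total probability over both values of stuck control-rod sensor:
  P(scram | ¬genuine neutron-flux excursion) = 0.01*0.976 + 0.89506*0.024
        = 0.009760 + 0.021481 = 0.031241
Configurations with stuck control-rod sensor contribute 0.021481, so
  P(stuck control-rod sensor | scram, ¬genuine neutron-flux excursion) = 0.021481 / 0.031241 ≈ 0.688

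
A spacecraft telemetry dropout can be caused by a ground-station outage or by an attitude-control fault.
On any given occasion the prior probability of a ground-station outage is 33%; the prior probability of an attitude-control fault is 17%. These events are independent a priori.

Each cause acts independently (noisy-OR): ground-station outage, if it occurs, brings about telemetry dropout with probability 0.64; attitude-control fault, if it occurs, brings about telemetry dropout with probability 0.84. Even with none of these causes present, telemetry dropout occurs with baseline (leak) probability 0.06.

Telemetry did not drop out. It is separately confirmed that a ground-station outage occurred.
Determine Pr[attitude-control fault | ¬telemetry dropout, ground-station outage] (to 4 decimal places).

Under noisy-OR, P(telemetry dropout | causes) = 1 − (1−0.06)·∏(1−qᵢ) over the active causes.
Enumerate both values of attitude-control fault and weight by the priors:
  P(¬telemetry dropout | ground-station outage) = 0.3384*0.83 + 0.054144*0.17
        = 0.280872 + 0.009204 = 0.290076
The terms with attitude-control fault present sum to 0.009204, so
  P(attitude-control fault | ¬telemetry dropout, ground-station outage) = 0.009204 / 0.290076 ≈ 0.0317

Pr[attitude-control fault | ¬telemetry dropout, ground-station outage] ≈ 0.0317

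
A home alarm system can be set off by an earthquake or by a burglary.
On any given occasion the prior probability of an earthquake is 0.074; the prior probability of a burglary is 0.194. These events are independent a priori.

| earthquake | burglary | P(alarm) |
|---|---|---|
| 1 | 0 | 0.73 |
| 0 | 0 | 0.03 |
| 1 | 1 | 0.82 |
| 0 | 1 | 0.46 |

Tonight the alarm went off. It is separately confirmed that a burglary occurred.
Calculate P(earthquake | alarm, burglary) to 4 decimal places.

P(earthquake | alarm, burglary) ≈ 0.1247

P(alarm | burglary) = 0.46×0.926 + 0.82×0.074 = 0.425960 + 0.060680 = 0.486640
The earthquake-present share is 0.82×0.074 = 0.060680.
P(earthquake | alarm, burglary) = 0.060680 / 0.486640 ≈ 0.1247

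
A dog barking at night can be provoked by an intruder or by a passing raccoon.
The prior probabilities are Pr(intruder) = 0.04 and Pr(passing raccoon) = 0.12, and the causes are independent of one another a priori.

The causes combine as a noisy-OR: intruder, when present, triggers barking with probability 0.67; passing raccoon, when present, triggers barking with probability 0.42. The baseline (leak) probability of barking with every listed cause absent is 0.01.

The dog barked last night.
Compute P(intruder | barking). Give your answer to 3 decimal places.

P(intruder | barking) ≈ 0.324

Under noisy-OR, P(barking | causes) = 1 − (1−0.01)·∏(1−qᵢ) over the active causes.
For the numerator, keep only intruder=true terms: 0.023700 + 0.003890 = 0.027590
The normalizing constant is 0.01·0.96·0.88 + 0.4258·0.96·0.12 + 0.6733·0.04·0.88 + 0.810514·0.04·0.12 = 0.085090
Posterior = 0.027590 / 0.085090 ≈ 0.324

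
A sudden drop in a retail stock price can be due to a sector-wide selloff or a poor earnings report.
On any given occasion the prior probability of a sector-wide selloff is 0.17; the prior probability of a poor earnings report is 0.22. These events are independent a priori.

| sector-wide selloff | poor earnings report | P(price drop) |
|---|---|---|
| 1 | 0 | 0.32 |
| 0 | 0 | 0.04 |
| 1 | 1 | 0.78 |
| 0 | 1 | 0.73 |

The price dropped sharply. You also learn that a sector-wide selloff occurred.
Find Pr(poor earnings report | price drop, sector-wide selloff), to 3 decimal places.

P(price drop | sector-wide selloff) = 0.32*0.78 + 0.78*0.22 = 0.249600 + 0.171600 = 0.421200
Restricting to configurations with poor earnings report present: 0.78*0.22 = 0.171600.
Hence the posterior is 0.171600/0.421200 ≈ 0.407.

Pr(poor earnings report | price drop, sector-wide selloff) ≈ 0.407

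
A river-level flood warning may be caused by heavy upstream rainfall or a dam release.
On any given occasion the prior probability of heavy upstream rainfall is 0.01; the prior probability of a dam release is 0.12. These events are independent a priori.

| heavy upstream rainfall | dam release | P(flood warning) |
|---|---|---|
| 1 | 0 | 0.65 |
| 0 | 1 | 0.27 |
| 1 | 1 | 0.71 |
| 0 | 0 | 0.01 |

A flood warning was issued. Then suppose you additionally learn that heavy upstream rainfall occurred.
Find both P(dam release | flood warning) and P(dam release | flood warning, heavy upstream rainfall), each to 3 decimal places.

Numerator (weight on configurations with dam release): 0.032076 + 0.000852 = 0.032928
The normalizing constant is 0.01×0.99×0.88 + 0.27×0.99×0.12 + 0.65×0.01×0.88 + 0.71×0.01×0.12 = 0.047360
Posterior = 0.032928 / 0.047360 ≈ 0.695

Now also conditioning on heavy upstream rainfall=true:
Enumerate both values of dam release and weight by the priors:
  P(flood warning | heavy upstream rainfall) = 0.65×0.88 + 0.71×0.12
        = 0.572000 + 0.085200 = 0.657200
Configurations with dam release contribute 0.085200, so
  P(dam release | flood warning, heavy upstream rainfall) = 0.085200 / 0.657200 ≈ 0.130
This is intercausal reasoning (explaining away): once heavy upstream rainfall accounts for the flood warning, dam release becomes less likely.

P(dam release | flood warning) ≈ 0.695; P(dam release | flood warning, heavy upstream rainfall) ≈ 0.130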